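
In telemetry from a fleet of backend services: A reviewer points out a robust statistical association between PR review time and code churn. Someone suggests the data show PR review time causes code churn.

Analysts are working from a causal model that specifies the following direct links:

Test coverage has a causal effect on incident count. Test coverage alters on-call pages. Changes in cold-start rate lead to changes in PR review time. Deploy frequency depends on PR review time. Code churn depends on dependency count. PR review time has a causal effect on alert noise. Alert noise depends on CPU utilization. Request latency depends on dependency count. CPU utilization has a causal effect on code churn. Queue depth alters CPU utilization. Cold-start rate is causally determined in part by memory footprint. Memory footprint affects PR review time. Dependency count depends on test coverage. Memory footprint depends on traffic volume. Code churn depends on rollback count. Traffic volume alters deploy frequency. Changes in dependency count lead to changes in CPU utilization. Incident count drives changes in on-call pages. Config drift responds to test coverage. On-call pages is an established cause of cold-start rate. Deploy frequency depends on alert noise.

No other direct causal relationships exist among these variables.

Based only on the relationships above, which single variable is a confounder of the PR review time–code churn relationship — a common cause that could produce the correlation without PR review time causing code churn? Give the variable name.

test coverage

Test coverage has a causal path to PR review time (test coverage → on-call pages → cold-start rate → PR review time) and a separate causal path to code churn (test coverage → dependency count → code churn), so it is a common cause of both.
No stated relationship gives PR review time a causal route to code churn, so the correlation is explained by the shared upstream cause rather than a direct effect.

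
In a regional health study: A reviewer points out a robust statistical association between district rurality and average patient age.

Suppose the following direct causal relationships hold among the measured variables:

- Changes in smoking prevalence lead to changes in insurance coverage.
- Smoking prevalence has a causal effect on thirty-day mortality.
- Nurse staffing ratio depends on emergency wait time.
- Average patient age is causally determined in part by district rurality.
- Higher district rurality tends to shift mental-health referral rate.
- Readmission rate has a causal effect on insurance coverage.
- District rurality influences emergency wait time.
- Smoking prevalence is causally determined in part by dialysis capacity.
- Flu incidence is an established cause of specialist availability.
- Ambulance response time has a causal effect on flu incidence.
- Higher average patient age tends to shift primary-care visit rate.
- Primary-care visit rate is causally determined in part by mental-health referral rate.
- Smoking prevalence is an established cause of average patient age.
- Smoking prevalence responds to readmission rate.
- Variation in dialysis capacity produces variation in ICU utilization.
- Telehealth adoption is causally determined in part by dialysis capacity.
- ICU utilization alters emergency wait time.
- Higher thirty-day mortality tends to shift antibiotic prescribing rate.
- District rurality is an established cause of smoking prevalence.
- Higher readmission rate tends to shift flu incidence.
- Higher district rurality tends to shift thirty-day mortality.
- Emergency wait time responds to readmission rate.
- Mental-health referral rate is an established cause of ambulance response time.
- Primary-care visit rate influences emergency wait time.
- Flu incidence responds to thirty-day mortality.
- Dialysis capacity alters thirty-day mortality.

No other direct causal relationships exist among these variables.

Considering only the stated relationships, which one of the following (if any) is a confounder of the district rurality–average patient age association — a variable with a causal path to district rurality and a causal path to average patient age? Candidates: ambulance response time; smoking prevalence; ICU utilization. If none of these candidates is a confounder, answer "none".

none

None of the listed candidates has causal paths to both district rurality and average patient age in the stated relationships, so none is a common cause.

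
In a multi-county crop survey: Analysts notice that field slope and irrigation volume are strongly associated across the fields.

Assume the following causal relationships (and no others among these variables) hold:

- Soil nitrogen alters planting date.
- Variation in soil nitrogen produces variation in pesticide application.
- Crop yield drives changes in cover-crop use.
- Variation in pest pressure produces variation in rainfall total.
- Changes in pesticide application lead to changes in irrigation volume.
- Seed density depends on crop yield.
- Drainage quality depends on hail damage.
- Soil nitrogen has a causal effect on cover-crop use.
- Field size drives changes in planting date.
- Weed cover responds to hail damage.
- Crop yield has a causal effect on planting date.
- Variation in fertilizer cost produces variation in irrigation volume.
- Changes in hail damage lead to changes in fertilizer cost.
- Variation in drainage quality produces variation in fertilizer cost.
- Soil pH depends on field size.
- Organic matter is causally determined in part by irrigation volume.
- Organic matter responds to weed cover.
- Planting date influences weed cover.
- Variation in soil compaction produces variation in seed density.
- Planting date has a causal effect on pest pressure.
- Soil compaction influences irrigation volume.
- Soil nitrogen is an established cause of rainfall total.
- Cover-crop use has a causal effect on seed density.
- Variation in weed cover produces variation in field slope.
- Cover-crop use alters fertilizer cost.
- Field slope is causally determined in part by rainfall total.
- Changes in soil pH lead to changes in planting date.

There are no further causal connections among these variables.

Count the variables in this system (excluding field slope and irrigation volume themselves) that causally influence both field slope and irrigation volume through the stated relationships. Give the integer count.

The common causes are: crop yield (to field slope via crop yield → planting date → weed cover → field slope; to irrigation volume via crop yield → cover-crop use → fertilizer cost → irrigation volume); hail damage (to field slope via hail damage → weed cover → field slope; to irrigation volume via hail damage → fertilizer cost → irrigation volume); soil nitrogen (to field slope via soil nitrogen → rainfall total → field slope; to irrigation volume via soil nitrogen → pesticide application → irrigation volume).
Every other variable lacks a causal path to at least one of field slope and irrigation volume.

3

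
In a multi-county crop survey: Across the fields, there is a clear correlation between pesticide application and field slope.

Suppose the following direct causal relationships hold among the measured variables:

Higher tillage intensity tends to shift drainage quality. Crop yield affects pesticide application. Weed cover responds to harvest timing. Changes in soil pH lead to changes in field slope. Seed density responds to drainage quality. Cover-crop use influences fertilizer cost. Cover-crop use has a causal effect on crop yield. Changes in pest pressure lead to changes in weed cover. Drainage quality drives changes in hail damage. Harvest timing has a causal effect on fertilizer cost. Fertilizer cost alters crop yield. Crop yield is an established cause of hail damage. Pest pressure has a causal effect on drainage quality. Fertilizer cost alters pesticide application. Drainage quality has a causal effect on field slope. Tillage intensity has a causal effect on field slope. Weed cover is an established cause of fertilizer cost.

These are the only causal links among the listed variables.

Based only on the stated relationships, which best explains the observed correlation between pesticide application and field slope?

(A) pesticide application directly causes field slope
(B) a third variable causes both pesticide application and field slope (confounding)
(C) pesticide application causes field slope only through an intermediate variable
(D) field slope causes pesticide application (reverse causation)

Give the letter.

Pest pressure causes pesticide application (pest pressure → weed cover → fertilizer cost → pesticide application) and field slope (pest pressure → drainage quality → field slope) — a common cause creating the correlation.
There is no stated path from pesticide application to field slope or from field slope to pesticide application, so neither direct nor reverse causation applies.

B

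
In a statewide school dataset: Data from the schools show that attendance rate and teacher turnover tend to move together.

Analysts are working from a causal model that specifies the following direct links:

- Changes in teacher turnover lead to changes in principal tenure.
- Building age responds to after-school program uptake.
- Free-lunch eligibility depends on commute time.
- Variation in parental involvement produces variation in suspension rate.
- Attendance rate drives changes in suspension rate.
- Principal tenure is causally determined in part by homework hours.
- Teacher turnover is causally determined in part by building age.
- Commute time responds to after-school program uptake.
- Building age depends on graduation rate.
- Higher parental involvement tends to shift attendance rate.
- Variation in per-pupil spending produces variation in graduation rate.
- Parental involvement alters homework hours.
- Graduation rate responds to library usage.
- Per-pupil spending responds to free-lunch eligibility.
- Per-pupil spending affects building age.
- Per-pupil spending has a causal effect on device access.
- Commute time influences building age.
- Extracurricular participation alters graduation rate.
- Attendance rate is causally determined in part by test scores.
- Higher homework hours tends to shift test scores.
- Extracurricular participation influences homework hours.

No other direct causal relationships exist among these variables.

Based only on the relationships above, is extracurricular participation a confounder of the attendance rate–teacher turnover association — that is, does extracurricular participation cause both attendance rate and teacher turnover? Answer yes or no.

Extracurricular participation has a causal path to attendance rate (extracurricular participation → homework hours → test scores → attendance rate) and to teacher turnover (extracurricular participation → graduation rate → building age → teacher turnover), so it is a common cause of both — a confounder.

yes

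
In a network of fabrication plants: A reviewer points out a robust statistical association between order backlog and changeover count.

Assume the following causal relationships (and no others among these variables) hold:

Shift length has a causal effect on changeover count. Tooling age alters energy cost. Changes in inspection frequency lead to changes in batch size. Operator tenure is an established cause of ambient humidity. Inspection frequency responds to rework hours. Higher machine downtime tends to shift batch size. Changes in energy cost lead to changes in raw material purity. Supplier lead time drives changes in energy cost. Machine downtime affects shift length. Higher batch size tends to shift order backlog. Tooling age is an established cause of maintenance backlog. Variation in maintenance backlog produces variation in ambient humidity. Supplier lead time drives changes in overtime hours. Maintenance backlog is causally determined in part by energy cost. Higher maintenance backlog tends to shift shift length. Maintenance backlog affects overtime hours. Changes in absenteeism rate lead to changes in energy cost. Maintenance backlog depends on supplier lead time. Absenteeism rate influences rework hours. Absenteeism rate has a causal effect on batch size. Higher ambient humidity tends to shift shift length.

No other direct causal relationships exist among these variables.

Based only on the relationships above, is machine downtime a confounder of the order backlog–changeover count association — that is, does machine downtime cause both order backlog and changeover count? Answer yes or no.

Machine downtime has a causal path to order backlog (machine downtime → batch size → order backlog) and to changeover count (machine downtime → shift length → changeover count), so it is a common cause of both — a confounder.

yes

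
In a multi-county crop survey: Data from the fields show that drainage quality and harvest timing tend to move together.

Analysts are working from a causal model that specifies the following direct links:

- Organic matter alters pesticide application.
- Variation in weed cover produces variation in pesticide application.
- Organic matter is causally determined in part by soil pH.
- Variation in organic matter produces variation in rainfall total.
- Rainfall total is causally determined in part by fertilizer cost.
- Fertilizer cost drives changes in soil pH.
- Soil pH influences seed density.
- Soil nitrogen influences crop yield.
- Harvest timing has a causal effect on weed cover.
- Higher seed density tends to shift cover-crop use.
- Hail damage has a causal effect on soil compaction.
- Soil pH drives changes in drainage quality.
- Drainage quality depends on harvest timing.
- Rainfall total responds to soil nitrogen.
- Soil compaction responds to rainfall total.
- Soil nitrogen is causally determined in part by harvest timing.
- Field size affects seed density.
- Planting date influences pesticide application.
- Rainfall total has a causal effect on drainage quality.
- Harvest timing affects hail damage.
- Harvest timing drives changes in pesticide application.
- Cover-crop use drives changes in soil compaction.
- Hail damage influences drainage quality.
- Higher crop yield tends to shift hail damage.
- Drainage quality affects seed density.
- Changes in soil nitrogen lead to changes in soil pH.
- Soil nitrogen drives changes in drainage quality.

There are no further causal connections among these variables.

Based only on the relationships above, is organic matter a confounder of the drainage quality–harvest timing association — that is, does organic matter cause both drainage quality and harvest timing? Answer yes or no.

Organic matter has no stated causal path to harvest timing. A confounder must cause both variables, so organic matter does not qualify.

no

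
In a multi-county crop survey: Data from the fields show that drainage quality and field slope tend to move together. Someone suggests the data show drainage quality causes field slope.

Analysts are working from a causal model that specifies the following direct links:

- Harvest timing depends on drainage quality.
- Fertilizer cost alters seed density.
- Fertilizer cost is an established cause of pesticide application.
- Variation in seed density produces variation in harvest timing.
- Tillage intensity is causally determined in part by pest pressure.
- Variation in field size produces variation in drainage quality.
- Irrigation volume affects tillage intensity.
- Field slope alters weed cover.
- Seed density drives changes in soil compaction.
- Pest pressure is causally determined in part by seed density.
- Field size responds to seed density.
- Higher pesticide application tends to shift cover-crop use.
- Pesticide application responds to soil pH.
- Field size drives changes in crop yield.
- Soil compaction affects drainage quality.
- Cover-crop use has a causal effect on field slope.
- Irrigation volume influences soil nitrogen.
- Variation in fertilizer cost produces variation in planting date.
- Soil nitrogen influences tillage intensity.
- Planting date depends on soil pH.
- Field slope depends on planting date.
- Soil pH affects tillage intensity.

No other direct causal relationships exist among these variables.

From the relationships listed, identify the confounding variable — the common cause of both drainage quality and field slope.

Fertilizer cost has a causal path to drainage quality (fertilizer cost → seed density → soil compaction → drainage quality) and a separate causal path to field slope (fertilizer cost → planting date → field slope), so it is a common cause of both.
No stated relationship gives drainage quality a causal route to field slope, so the correlation is explained by the shared upstream cause rather than a direct effect.

fertilizer cost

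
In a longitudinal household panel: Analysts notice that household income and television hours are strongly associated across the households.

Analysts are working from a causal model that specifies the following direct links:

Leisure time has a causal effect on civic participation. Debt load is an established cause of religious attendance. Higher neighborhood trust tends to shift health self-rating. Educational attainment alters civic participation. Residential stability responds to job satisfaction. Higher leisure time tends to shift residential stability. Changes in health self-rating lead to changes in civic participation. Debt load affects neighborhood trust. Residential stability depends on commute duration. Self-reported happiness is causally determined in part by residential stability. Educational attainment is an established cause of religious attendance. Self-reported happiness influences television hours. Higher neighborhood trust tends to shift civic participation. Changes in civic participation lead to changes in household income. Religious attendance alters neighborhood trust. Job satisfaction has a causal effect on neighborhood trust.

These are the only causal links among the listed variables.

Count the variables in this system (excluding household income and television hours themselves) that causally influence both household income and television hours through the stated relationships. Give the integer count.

The common causes are: job satisfaction (to household income via job satisfaction → neighborhood trust → civic participation → household income; to television hours via job satisfaction → residential stability → self-reported happiness → television hours); leisure time (to household income via leisure time → civic participation → household income; to television hours via leisure time → residential stability → self-reported happiness → television hours).
Every other variable lacks a causal path to at least one of household income and television hours.

2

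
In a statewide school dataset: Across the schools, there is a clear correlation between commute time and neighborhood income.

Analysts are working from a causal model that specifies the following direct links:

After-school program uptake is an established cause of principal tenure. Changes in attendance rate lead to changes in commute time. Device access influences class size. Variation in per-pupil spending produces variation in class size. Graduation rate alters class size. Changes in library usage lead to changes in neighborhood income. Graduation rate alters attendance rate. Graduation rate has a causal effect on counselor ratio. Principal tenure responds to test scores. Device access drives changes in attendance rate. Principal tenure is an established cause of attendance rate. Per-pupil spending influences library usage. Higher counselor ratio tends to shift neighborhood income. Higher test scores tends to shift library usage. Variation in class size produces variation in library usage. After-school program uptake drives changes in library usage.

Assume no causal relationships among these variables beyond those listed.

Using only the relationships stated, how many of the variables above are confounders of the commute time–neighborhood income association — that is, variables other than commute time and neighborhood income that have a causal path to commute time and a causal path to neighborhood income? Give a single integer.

The common causes are: after-school program uptake (to commute time via after-school program uptake → principal tenure → attendance rate → commute time; to neighborhood income via after-school program uptake → library usage → neighborhood income); device access (to commute time via device access → attendance rate → commute time; to neighborhood income via device access → class size → library usage → neighborhood income); graduation rate (to commute time via graduation rate → attendance rate → commute time; to neighborhood income via graduation rate → counselor ratio → neighborhood income); test scores (to commute time via test scores → principal tenure → attendance rate → commute time; to neighborhood income via test scores → library usage → neighborhood income).
Every other variable lacks a causal path to at least one of commute time and neighborhood income.

4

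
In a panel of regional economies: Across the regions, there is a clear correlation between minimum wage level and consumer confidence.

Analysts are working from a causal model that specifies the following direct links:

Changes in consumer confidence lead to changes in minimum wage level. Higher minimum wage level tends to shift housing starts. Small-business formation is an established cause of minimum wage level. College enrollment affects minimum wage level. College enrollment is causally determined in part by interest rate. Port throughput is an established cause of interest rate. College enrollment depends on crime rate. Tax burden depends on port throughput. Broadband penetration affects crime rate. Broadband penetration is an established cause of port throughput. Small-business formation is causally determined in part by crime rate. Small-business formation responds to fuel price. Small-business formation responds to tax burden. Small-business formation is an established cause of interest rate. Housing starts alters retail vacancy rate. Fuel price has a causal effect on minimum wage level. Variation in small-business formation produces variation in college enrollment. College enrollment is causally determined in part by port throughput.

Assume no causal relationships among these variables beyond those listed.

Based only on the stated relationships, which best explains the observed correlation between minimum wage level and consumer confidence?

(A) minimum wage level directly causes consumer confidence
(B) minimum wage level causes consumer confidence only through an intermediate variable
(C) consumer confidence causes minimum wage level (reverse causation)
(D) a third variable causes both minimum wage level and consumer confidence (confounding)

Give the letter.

C

The stated link runs consumer confidence → minimum wage level; minimum wage level has no causal path to consumer confidence. No variable causes both, so confounding is ruled out. The correlation reflects reverse causation.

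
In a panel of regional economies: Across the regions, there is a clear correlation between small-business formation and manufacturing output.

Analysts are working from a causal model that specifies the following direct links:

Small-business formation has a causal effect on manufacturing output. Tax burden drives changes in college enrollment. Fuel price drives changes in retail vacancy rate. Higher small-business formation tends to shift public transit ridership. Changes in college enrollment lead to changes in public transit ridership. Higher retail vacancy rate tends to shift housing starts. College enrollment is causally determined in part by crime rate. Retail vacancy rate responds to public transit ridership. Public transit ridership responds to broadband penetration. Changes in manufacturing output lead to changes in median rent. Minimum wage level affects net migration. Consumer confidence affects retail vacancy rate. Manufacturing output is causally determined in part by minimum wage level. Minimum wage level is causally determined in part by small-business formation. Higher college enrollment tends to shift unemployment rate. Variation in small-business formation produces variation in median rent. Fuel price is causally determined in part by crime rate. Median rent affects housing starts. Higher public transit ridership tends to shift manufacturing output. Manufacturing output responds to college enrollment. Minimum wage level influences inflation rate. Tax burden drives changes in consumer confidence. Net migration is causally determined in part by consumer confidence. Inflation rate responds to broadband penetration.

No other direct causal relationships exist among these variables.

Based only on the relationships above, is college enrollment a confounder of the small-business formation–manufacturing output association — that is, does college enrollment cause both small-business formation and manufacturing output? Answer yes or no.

no

College enrollment has no stated causal path to small-business formation. A confounder must cause both variables, so college enrollment does not qualify.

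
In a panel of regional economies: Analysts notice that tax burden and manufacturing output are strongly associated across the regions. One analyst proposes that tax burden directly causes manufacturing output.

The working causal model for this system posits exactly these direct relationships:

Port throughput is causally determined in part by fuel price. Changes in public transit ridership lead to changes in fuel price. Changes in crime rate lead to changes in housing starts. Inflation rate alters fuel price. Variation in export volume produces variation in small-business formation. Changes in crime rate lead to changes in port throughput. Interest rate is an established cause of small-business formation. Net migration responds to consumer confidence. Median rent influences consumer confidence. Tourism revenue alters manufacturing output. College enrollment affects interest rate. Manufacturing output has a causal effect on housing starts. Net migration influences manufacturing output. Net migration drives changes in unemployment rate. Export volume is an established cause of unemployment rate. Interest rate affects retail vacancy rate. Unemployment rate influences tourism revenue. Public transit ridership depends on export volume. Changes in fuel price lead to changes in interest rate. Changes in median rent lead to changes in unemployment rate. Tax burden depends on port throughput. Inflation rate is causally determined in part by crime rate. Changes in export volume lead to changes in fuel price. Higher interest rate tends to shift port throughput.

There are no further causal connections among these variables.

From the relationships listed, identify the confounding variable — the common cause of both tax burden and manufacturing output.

Export volume has a causal path to tax burden (export volume → fuel price → port throughput → tax burden) and a separate causal path to manufacturing output (export volume → unemployment rate → tourism revenue → manufacturing output), so it is a common cause of both.
No stated relationship gives tax burden a causal route to manufacturing output, so the correlation is explained by the shared upstream cause rather than a direct effect.

export volume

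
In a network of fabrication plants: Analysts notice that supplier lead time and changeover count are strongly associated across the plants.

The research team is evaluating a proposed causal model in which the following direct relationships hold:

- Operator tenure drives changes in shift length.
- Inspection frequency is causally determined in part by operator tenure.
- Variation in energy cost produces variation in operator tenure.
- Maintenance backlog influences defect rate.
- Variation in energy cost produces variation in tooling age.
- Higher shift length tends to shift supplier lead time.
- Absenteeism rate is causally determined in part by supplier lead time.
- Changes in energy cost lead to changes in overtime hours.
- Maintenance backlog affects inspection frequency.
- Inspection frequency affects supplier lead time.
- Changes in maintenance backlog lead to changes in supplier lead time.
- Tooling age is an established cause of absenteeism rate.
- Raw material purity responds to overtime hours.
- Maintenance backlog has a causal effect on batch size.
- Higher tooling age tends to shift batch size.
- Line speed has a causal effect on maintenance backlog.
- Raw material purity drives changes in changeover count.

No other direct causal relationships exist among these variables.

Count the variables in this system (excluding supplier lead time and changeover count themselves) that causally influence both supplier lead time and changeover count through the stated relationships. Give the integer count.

The common causes are: energy cost (to supplier lead time via energy cost → operator tenure → inspection frequency → supplier lead time; to changeover count via energy cost → overtime hours → raw material purity → changeover count).
Every other variable lacks a causal path to at least one of supplier lead time and changeover count.

1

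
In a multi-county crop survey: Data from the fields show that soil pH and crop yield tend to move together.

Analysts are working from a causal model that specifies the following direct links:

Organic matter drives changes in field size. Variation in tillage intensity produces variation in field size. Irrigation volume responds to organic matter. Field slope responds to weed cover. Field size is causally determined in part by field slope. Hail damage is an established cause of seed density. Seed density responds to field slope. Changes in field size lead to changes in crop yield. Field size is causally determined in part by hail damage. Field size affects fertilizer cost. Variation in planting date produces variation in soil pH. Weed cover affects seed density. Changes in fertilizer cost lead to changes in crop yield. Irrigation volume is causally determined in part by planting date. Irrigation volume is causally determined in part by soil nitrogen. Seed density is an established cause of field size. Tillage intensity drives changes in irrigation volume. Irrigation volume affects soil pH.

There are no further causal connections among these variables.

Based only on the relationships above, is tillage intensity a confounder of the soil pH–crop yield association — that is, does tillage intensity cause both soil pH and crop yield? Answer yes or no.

Tillage intensity has a causal path to soil pH (tillage intensity → irrigation volume → soil pH) and to crop yield (tillage intensity → field size → crop yield), so it is a common cause of both — a confounder.

yes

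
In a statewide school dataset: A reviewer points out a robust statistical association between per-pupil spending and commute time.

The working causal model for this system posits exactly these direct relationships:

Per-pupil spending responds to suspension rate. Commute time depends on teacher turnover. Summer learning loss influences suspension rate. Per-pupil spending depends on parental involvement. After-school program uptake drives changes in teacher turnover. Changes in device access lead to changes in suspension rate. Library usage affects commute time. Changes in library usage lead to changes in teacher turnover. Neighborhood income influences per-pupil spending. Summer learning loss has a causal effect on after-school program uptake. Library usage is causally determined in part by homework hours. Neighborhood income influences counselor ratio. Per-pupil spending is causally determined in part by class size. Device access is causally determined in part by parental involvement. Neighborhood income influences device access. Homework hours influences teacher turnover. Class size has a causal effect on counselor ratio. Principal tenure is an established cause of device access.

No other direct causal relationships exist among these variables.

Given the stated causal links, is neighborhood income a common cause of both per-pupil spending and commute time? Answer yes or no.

Neighborhood income has no stated causal path to commute time. A confounder must cause both variables, so neighborhood income does not qualify.

no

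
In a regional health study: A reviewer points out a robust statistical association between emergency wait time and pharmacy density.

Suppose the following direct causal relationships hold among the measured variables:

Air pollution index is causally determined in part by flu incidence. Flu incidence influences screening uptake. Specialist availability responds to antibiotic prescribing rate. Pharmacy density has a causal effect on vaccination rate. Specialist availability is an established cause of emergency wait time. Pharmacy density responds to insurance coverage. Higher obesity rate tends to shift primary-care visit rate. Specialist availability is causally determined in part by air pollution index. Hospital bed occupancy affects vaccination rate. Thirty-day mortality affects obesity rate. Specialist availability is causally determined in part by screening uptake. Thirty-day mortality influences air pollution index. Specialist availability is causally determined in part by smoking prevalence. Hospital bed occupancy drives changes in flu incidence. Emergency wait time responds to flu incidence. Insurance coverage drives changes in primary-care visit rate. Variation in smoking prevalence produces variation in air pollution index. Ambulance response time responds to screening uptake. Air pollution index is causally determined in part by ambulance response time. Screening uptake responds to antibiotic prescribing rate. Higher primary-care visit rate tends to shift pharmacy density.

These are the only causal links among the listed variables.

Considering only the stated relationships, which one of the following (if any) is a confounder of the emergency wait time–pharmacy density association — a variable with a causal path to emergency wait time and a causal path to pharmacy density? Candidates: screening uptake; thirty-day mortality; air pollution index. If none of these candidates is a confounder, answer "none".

thirty-day mortality

Thirty-day mortality causes emergency wait time (thirty-day mortality → air pollution index → specialist availability → emergency wait time) and also causes pharmacy density (thirty-day mortality → obesity rate → primary-care visit rate → pharmacy density); it is a common cause of both.
Each of the other candidates lacks a causal path to at least one of emergency wait time and pharmacy density, so they do not confound the relationship.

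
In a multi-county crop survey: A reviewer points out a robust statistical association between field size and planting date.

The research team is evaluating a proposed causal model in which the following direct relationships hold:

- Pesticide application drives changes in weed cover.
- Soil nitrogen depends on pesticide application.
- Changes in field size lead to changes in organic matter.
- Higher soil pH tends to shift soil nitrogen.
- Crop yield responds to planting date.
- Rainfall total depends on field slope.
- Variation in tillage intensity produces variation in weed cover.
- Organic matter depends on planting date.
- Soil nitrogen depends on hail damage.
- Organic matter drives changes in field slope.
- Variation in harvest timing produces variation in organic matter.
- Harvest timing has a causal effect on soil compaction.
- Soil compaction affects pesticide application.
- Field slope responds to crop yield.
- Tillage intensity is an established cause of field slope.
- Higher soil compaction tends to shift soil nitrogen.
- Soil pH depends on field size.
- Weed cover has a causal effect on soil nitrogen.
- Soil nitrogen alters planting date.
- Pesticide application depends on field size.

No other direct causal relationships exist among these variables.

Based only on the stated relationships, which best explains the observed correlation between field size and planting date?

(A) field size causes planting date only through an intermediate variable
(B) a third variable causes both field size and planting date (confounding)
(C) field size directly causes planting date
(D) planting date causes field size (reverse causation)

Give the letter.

A

Field size reaches planting date through field size → soil pH → soil nitrogen → planting date — an indirect causal chain with no direct field size → planting date link. No variable causes both field size and planting date, so confounding is ruled out; the effect is mediated.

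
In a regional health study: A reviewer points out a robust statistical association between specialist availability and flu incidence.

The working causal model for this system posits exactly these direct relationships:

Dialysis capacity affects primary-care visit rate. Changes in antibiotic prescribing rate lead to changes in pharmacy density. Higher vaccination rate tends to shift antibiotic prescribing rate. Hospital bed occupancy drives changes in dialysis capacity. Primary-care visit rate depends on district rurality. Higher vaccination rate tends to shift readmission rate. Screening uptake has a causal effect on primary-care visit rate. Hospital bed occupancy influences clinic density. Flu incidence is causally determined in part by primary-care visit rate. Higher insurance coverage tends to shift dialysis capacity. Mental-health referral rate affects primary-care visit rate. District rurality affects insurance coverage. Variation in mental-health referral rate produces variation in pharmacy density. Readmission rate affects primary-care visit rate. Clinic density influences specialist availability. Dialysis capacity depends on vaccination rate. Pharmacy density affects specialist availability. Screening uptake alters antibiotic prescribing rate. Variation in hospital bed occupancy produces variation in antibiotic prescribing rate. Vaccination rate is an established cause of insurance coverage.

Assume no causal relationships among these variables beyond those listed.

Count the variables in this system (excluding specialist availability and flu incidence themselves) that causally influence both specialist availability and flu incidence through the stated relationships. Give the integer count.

The common causes are: hospital bed occupancy (to specialist availability via hospital bed occupancy → clinic density → specialist availability; to flu incidence via hospital bed occupancy → dialysis capacity → primary-care visit rate → flu incidence); mental-health referral rate (to specialist availability via mental-health referral rate → pharmacy density → specialist availability; to flu incidence via mental-health referral rate → primary-care visit rate → flu incidence); screening uptake (to specialist availability via screening uptake → antibiotic prescribing rate → pharmacy density → specialist availability; to flu incidence via screening uptake → primary-care visit rate → flu incidence); vaccination rate (to specialist availability via vaccination rate → antibiotic prescribing rate → pharmacy density → specialist availability; to flu incidence via vaccination rate → dialysis capacity → primary-care visit rate → flu incidence).
Every other variable lacks a causal path to at least one of specialist availability and flu incidence.

4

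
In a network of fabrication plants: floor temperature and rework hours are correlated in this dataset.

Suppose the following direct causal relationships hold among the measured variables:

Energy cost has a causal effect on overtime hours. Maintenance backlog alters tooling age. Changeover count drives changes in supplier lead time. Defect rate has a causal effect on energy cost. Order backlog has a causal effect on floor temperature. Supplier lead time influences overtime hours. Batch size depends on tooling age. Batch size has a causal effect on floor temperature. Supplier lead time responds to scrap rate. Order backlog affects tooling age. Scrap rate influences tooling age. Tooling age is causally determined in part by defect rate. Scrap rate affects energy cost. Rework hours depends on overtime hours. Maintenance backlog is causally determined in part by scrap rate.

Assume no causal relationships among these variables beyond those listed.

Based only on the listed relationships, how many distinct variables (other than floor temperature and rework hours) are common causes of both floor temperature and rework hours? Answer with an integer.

2

The common causes are: defect rate (to floor temperature via defect rate → tooling age → batch size → floor temperature; to rework hours via defect rate → energy cost → overtime hours → rework hours); scrap rate (to floor temperature via scrap rate → tooling age → batch size → floor temperature; to rework hours via scrap rate → supplier lead time → overtime hours → rework hours).
Every other variable lacks a causal path to at least one of floor temperature and rework hours.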